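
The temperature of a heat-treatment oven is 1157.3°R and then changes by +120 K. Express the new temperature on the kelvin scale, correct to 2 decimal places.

Initial temperature in Celsius: (1157.3 - 491.67) × 5/9 = 369.7944°C.
The 120 K change is an interval; Kelvin and Celsius degrees are the same size, so ΔC = +120°C.
Final Celsius temperature: 369.7944 + 120.0000 = 489.7944°C.
In kelvin: 489.7944 + 273.15 = 762.94 K.

762.94 K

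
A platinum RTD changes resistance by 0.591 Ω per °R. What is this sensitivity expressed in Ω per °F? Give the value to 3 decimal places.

Since only a temperature interval is involved, the additive offset between the scales drops out.
A change of 1°F is a change of 1°R, so per °F the value is 0.591 × 1 = 0.591.

0.591 Ω per °F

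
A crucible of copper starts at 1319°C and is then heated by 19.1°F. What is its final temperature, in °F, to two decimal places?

The 19.1°F change is an interval, so only the factor 5/9 applies: +19.1 × 5/9 = +10.6111°C.
Final Celsius temperature: 1319.0000 + 10.6111 = 1329.6111°C.
In Fahrenheit: 1329.6111 × 1.8 + 32 = 2425.30°F.

2425.30°F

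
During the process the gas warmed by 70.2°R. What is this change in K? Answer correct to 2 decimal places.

39.00 K

Only the scale ratio 5/9 matters for a change in temperature.
70.2 × 5/9 = 39.00.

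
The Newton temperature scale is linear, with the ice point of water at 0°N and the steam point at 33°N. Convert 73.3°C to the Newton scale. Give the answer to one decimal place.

24.2°N

Linearly onto the Newton scale: 0 + (73.3000 / 100) × (33 - 0) = 24.2°N.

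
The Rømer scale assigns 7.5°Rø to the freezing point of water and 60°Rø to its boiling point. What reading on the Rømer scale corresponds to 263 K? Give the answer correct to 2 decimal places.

First in Celsius: 263 - 273.15 = -10.1500°C.
Linearly onto the Rømer scale: 7.5 + (-10.1500 / 100) × (60 - 7.5) = 2.17°Rø.

2.17°Rø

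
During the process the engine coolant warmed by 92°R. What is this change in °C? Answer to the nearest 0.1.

51.1°C

An interval of 1°R corresponds to 5/9°C.
92 × 5/9 = 51.1.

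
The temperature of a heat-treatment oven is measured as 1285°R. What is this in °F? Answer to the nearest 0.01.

In Celsius: (1285 - 491.67) × 5/9 = 440.7389°C.
In Fahrenheit: 440.7389 × 1.8 + 32 = 825.33°F.

825.33°F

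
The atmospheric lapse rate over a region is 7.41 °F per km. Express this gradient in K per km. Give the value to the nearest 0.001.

4.117 K/km

The quantity depends on a temperature interval, so only the ratio of degree sizes applies; the offset between the scales is irrelevant.
A change of 1°F is a change of 5/9 K, so 7.41 × 5/9 = 4.117.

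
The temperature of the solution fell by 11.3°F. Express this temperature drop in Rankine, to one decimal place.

Fahrenheit and Rankine degrees are the same size, so the interval is unchanged: 11.3.

11.3°R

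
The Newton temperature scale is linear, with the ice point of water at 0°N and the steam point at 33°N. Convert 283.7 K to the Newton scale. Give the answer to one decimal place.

First in Celsius: 283.7 - 273.15 = 10.5500°C.
Linearly onto the Newton scale: 0 + (10.5500 / 100) × (33 - 0) = 3.5°N.

3.5°N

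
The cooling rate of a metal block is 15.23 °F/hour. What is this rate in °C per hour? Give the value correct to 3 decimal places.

Since only a temperature interval is involved, the additive offset between the scales drops out.
A change of 1°F is a change of 5/9°C, so 15.23 × 5/9 = 8.461.

8.461 °C/hour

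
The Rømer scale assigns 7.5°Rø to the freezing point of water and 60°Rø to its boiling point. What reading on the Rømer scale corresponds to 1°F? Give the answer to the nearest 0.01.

-1.54°Rø

First in Celsius: (1 - 32) × 5/9 = -17.2222°C.
Linearly onto the Rømer scale: 7.5 + (-17.2222 / 100) × (60 - 7.5) = -1.54°Rø.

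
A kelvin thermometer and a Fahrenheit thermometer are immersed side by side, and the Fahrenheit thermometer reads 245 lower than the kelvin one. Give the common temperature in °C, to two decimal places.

-4.81°C

Let x be the kelvin reading; then the Fahrenheit reading is 1.8·x - 459.67.
(1.8·x - 459.67) - x = -245  ⇒  (0.8)·x = 214.67  ⇒  x = 268.3375 K.
In Celsius: 268.3375 - 273.15 = -4.81°C.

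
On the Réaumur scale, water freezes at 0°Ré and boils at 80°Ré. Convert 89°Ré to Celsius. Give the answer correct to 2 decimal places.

111.25°C

Linear interpolation between the fixed points: C = (89 - 0) × 100 / (80 - 0) = 111.2500°C.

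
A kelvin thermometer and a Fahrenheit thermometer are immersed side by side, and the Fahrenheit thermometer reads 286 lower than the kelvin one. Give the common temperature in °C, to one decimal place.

-56.1°C

Let x be the kelvin reading; then the Fahrenheit reading is 1.8·x - 459.67.
(1.8·x - 459.67) - x = -286  ⇒  (0.8)·x = 173.67  ⇒  x = 217.0875 K.
In Celsius: 217.0875 - 273.15 = -56.1°C.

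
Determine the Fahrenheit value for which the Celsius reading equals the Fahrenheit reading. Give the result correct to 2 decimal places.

-40.00°F

Let F be the Fahrenheit reading. The Celsius reading is C = 5/9·F - 17.7778.
Set C = F: 5/9·F - 17.7778 = F.
(-4/9)·F = 17.7778  ⇒  F = -40.00.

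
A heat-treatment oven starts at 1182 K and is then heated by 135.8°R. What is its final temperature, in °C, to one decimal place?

Initial temperature in Celsius: 1182 - 273.15 = 908.8500°C.
The 135.8°R change is an interval, so only the factor 5/9 applies: +135.8 × 5/9 = +75.4444°C.
Final Celsius temperature: 908.8500 + 75.4444 = 984.2944°C.

984.3°C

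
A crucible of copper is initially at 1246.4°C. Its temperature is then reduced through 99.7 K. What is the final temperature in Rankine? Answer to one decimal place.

The 99.7 K change is an interval; Kelvin and Celsius degrees are the same size, so ΔC = -99.7°C.
Final Celsius temperature: 1246.4000 - 99.7000 = 1146.7000°C.
In Rankine: 1146.7000 × 1.8 + 491.67 = 2555.7°R.

2555.7°R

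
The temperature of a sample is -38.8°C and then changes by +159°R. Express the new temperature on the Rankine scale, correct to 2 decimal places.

The 159°R change is an interval, so only the factor 5/9 applies: +159 × 5/9 = +88.3333°C.
Final Celsius temperature: -38.8000 + 88.3333 = 49.5333°C.
In Rankine: 49.5333 × 1.8 + 491.67 = 580.83°R.

580.83°R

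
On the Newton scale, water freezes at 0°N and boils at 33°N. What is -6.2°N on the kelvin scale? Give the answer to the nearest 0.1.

Linear interpolation between the fixed points: C = (-6.2 - 0) × 100 / (33 - 0) = -18.7879°C.
Then -18.7879 + 273.15 = 254.4 K.

254.4 K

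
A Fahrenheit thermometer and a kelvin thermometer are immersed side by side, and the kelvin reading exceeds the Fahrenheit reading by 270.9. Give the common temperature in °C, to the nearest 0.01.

-37.19°C

Let x be the Fahrenheit reading; then the kelvin reading is 5/9·x + 255.372.
(5/9·x + 255.372) - x = 270.9  ⇒  (-4/9)·x = 15.5278  ⇒  x = -34.9375°F.
In Celsius: (-34.9375 - 32) × 5/9 = -37.19°C.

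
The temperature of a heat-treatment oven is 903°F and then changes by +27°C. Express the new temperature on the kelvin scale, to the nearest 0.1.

784.0 K

Initial temperature in Celsius: (903 - 32) × 5/9 = 483.8889°C.
Final Celsius temperature: 483.8889 + 27.0000 = 510.8889°C.
In kelvin: 510.8889 + 273.15 = 784.0 K.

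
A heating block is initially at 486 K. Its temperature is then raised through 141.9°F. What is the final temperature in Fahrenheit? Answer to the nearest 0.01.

557.03°F

Initial temperature in Celsius: 486 - 273.15 = 212.8500°C.
The 141.9°F change is an interval, so only the factor 5/9 applies: +141.9 × 5/9 = +78.8333°C.
Final Celsius temperature: 212.8500 + 78.8333 = 291.6833°C.
In Fahrenheit: 291.6833 × 1.8 + 32 = 557.03°F.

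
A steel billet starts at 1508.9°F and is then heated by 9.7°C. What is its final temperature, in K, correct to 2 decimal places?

1103.35 K

Initial temperature in Celsius: (1508.9 - 32) × 5/9 = 820.5000°C.
Final Celsius temperature: 820.5000 + 9.7000 = 830.2000°C.
In kelvin: 830.2000 + 273.15 = 1103.35 K.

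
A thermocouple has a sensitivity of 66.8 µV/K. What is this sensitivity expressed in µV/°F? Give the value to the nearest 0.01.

Since only a temperature interval is involved, the additive offset between the scales drops out.
A change of 1°F is a change of 5/9 K, so per °F the value is 66.8 × 5/9 = 37.11.

37.11 µV/°F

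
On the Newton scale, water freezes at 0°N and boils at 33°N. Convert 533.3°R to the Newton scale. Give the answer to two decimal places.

First in Celsius: (533.3 - 491.67) × 5/9 = 23.1278°C.
Linearly onto the Newton scale: 0 + (23.1278 / 100) × (33 - 0) = 7.63°N.

7.63°N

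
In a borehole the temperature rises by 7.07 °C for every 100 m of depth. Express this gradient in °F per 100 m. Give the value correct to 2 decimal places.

12.73 °F/100 m

The quantity depends on a temperature interval, so only the ratio of degree sizes applies; the offset between the scales is irrelevant.
A change of 1°C is a change of 1.8°F, so 7.07 × 1.8 = 12.73.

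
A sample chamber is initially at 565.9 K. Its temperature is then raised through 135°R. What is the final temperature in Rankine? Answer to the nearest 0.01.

Initial temperature in Celsius: 565.9 - 273.15 = 292.7500°C.
The 135°R change is an interval, so only the factor 5/9 applies: +135 × 5/9 = +75.0000°C.
Final Celsius temperature: 292.7500 + 75.0000 = 367.7500°C.
In Rankine: 367.7500 × 1.8 + 491.67 = 1153.62°R.

1153.62°R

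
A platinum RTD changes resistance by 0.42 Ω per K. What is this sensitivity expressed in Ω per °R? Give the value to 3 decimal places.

0.233 Ω per °R

Since only a temperature interval is involved, the additive offset between the scales drops out.
A change of 1°R is a change of 5/9 K, so per °R the value is 0.42 × 5/9 = 0.233.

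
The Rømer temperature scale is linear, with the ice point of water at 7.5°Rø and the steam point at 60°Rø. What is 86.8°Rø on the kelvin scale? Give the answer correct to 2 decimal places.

Linear interpolation between the fixed points: C = (86.8 - 7.5) × 100 / (60 - 7.5) = 151.0476°C.
Then 151.0476 + 273.15 = 424.20 K.

424.20 K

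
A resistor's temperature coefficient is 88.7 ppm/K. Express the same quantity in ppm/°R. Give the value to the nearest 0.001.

49.278 ppm/°R

The quantity depends on a temperature interval, so only the ratio of degree sizes applies; the offset between the scales is irrelevant.
A change of 1°R is a change of 5/9 K, so per °R the value is 88.7 × 5/9 = 49.278.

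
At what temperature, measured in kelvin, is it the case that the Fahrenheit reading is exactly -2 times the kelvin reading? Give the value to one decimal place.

Let K be the kelvin reading. The Fahrenheit reading is F = 1.8·K - 459.67.
Require F = -2·K: 1.8·K - 459.67 = -2·K.
(3.8)·K = 459.67  ⇒  K = 121.0.

121.0 K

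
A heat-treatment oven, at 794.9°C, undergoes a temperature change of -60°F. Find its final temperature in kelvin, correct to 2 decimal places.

The 60°F change is an interval, so only the factor 5/9 applies: -60 × 5/9 = -33.3333°C.
Final Celsius temperature: 794.9000 - 33.3333 = 761.5667°C.
In kelvin: 761.5667 + 273.15 = 1034.72 K.

1034.72 K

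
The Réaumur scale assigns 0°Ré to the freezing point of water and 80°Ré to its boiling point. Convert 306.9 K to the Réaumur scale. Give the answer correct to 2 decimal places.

27.00°Ré

First in Celsius: 306.9 - 273.15 = 33.7500°C.
Linearly onto the Réaumur scale: 0 + (33.7500 / 100) × (80 - 0) = 27.00°Ré.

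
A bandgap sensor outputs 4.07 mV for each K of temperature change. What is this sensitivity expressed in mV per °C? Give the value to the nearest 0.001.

4.070 mV per °C

Since only a temperature interval is involved, the additive offset between the scales drops out.
A change of 1°C is a change of 1 K, so per °C the value is 4.07 × 1 = 4.070.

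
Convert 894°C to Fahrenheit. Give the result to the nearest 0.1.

In Fahrenheit: 894.0000 × 1.8 + 32 = 1641.2°F.

1641.2°F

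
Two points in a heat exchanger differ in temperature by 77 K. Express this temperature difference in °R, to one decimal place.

For a temperature interval the offset drops out; only the factor 1.8 applies.
77 × 1.8 = 138.6.

138.6°R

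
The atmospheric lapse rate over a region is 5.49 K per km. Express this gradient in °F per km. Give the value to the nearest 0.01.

Since only a temperature interval is involved, the additive offset between the scales drops out.
A change of 1 K is a change of 1.8°F, so 5.49 × 1.8 = 9.88.

9.88 °F/km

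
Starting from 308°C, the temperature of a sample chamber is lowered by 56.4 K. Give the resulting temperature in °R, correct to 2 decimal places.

944.55°R

The 56.4 K change is an interval; Kelvin and Celsius degrees are the same size, so ΔC = -56.4°C.
Final Celsius temperature: 308.0000 - 56.4000 = 251.6000°C.
In Rankine: 251.6000 × 1.8 + 491.67 = 944.55°R.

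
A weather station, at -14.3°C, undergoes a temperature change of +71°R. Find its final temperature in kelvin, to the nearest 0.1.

298.3 K

The 71°R change is an interval, so only the factor 5/9 applies: +71 × 5/9 = +39.4444°C.
Final Celsius temperature: -14.3000 + 39.4444 = 25.1444°C.
In kelvin: 25.1444 + 273.15 = 298.3 K.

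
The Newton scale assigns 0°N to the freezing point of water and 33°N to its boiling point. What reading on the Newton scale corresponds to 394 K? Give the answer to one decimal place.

First in Celsius: 394 - 273.15 = 120.8500°C.
Linearly onto the Newton scale: 0 + (120.8500 / 100) × (33 - 0) = 39.9°N.

39.9°N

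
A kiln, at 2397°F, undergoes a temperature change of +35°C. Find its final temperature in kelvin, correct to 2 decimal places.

Initial temperature in Celsius: (2397 - 32) × 5/9 = 1313.8889°C.
Final Celsius temperature: 1313.8889 + 35.0000 = 1348.8889°C.
In kelvin: 1348.8889 + 273.15 = 1622.04 K.

1622.04 K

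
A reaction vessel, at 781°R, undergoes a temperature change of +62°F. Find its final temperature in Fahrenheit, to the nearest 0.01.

383.33°F

Initial temperature in Celsius: (781 - 491.67) × 5/9 = 160.7389°C.
The 62°F change is an interval, so only the factor 5/9 applies: +62 × 5/9 = +34.4444°C.
Final Celsius temperature: 160.7389 + 34.4444 = 195.1833°C.
In Fahrenheit: 195.1833 × 1.8 + 32 = 383.33°F.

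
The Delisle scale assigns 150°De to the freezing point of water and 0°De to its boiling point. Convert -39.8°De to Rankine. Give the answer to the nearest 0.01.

719.43°R

Linear interpolation between the fixed points: C = (-39.8 - 150) × 100 / (0 - 150) = 126.5333°C.
Then 126.5333 × 1.8 + 491.67 = 719.43°R.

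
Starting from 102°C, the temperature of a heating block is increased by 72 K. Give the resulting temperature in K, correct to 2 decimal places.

447.15 K

The 72 K change is an interval; Kelvin and Celsius degrees are the same size, so ΔC = +72°C.
Final Celsius temperature: 102.0000 + 72.0000 = 174.0000°C.
In kelvin: 174.0000 + 273.15 = 447.15 K.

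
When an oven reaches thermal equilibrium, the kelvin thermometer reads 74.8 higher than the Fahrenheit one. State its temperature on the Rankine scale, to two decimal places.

865.96°R

Let x be the Fahrenheit reading; then the kelvin reading is 5/9·x + 255.372.
(5/9·x + 255.372) - x = 74.8  ⇒  (-4/9)·x = -180.572  ⇒  x = 406.2875°F.
In Celsius: (406.2875 - 32) × 5/9 = 207.9375°C.
In Rankine: 207.9375 × 1.8 + 491.67 = 865.96°R.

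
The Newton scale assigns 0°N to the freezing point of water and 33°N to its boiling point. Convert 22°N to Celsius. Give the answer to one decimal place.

66.7°C

Linear interpolation between the fixed points: C = (22 - 0) × 100 / (33 - 0) = 66.6667°C.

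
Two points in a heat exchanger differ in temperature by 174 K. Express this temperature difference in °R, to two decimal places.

Only the scale ratio 1.8 matters for a change in temperature.
174 × 1.8 = 313.20.

313.20°R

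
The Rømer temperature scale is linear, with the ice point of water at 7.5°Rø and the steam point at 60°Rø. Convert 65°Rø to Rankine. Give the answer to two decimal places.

Linear interpolation between the fixed points: C = (65 - 7.5) × 100 / (60 - 7.5) = 109.5238°C.
Then 109.5238 × 1.8 + 491.67 = 688.81°R.

688.81°R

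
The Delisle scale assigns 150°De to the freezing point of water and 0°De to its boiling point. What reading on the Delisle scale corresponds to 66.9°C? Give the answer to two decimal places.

49.65°De

Linearly onto the Delisle scale: 150 + (66.9000 / 100) × (0 - 150) = 49.65°De.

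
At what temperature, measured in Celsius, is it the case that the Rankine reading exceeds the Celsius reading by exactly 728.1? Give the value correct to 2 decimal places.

295.54°C

Let C be the Celsius reading. The Rankine reading is R = 1.8·C + 491.67.
Require R - C = 728.1: (0.8)·C + 491.67 = 728.1.
C = (728.1 - 491.67) / (0.8) = 295.54.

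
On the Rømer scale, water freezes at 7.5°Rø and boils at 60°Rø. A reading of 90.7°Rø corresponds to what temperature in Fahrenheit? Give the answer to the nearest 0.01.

Linear interpolation between the fixed points: C = (90.7 - 7.5) × 100 / (60 - 7.5) = 158.4762°C.
Then 158.4762 × 1.8 + 32 = 317.26°F.

317.26°F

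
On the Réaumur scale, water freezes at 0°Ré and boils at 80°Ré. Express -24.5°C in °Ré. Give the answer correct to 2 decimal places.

Linearly onto the Réaumur scale: 0 + (-24.5000 / 100) × (80 - 0) = -19.60°Ré.

-19.60°Ré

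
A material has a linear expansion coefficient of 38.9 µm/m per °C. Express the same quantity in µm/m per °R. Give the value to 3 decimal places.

21.611 µm/m per °R

The quantity depends on a temperature interval, so only the ratio of degree sizes applies; the offset between the scales is irrelevant.
A change of 1°R is a change of 5/9°C, so per °R the value is 38.9 × 5/9 = 21.611.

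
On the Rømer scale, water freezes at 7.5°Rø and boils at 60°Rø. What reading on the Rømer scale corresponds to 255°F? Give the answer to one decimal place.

72.5°Rø

First in Celsius: (255 - 32) × 5/9 = 123.8889°C.
Linearly onto the Rømer scale: 7.5 + (123.8889 / 100) × (60 - 7.5) = 72.5°Rø.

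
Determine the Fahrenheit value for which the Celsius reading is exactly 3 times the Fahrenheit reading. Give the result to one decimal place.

-7.3°F

Let F be the Fahrenheit reading. The Celsius reading is C = 5/9·F - 17.7778.
Require C = 3·F: 5/9·F - 17.7778 = 3·F.
(-22/9)·F = 17.7778  ⇒  F = -7.3.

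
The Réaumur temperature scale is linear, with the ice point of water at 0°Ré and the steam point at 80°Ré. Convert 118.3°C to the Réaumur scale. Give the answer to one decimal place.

94.6°Ré

Linearly onto the Réaumur scale: 0 + (118.3000 / 100) × (80 - 0) = 94.6°Ré.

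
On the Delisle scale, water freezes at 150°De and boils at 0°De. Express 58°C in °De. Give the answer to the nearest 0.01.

63.00°De

Linearly onto the Delisle scale: 150 + (58.0000 / 100) × (0 - 150) = 63.00°De.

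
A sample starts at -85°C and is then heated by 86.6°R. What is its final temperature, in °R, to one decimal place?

425.3°R

The 86.6°R change is an interval, so only the factor 5/9 applies: +86.6 × 5/9 = +48.1111°C.
Final Celsius temperature: -85.0000 + 48.1111 = -36.8889°C.
In Rankine: -36.8889 × 1.8 + 491.67 = 425.3°R.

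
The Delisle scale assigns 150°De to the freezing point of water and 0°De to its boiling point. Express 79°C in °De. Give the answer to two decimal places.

31.50°De

Linearly onto the Delisle scale: 150 + (79.0000 / 100) × (0 - 150) = 31.50°De.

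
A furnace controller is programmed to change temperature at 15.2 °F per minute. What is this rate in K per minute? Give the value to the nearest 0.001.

8.444 K/minute

The quantity depends on a temperature interval, so only the ratio of degree sizes applies; the offset between the scales is irrelevant.
A change of 1°F is a change of 5/9 K, so 15.2 × 5/9 = 8.444.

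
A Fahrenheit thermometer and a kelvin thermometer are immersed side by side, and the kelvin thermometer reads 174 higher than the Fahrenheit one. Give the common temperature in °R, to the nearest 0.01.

642.76°R

Let x be the Fahrenheit reading; then the kelvin reading is 5/9·x + 255.372.
(5/9·x + 255.372) - x = 174  ⇒  (-4/9)·x = -81.3722  ⇒  x = 183.0875°F.
In Celsius: (183.0875 - 32) × 5/9 = 83.9375°C.
In Rankine: 83.9375 × 1.8 + 491.67 = 642.76°R.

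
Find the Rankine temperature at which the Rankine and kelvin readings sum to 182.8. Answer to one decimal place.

Let R be the Rankine reading. The kelvin reading is K = 5/9·R.
Require R + K = 182.8: (14/9)·R = 182.8.
R = (182.8) / (14/9) = 117.5.

117.5°R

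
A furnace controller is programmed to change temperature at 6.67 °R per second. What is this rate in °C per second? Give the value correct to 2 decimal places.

The quantity depends on a temperature interval, so only the ratio of degree sizes applies; the offset between the scales is irrelevant.
A change of 1°R is a change of 5/9°C, so 6.67 × 5/9 = 3.71.

3.71 °C/second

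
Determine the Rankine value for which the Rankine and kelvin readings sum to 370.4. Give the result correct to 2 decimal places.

Let R be the Rankine reading. The kelvin reading is K = 5/9·R.
Require R + K = 370.4: (14/9)·R = 370.4.
R = (370.4) / (14/9) = 238.11.

238.11°R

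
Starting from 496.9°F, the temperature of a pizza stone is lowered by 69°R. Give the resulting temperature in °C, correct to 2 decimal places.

Initial temperature in Celsius: (496.9 - 32) × 5/9 = 258.2778°C.
The 69°R change is an interval, so only the factor 5/9 applies: -69 × 5/9 = -38.3333°C.
Final Celsius temperature: 258.2778 - 38.3333 = 219.9444°C.

219.94°C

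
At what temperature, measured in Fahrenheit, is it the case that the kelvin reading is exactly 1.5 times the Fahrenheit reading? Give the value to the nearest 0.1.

Let F be the Fahrenheit reading. The kelvin reading is K = 5/9·F + 255.372.
Require K = 1.5·F: 5/9·F + 255.372 = 1.5·F.
(-17/18)·F = -255.372  ⇒  F = 270.4.

270.4°F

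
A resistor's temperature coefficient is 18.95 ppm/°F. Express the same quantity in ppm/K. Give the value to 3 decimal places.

34.110 ppm/K

The quantity depends on a temperature interval, so only the ratio of degree sizes applies; the offset between the scales is irrelevant.
A change of 1 K is a change of 1.8°F, so per K the value is 18.95 × 1.8 = 34.110.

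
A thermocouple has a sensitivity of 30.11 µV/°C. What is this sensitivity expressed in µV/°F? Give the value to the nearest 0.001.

Since only a temperature interval is involved, the additive offset between the scales drops out.
A change of 1°F is a change of 5/9°C, so per °F the value is 30.11 × 5/9 = 16.728.

16.728 µV/°F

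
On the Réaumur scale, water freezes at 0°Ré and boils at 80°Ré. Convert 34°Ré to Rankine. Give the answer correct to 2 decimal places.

568.17°R

Linear interpolation between the fixed points: C = (34 - 0) × 100 / (80 - 0) = 42.5000°C.
Then 42.5000 × 1.8 + 491.67 = 568.17°R.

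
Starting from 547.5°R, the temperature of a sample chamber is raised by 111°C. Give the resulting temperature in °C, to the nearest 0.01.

142.02°C

Initial temperature in Celsius: (547.5 - 491.67) × 5/9 = 31.0167°C.
Final Celsius temperature: 31.0167 + 111.0000 = 142.0167°C.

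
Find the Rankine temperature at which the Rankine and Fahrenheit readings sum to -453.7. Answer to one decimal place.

3.0°R

Let R be the Rankine reading. The Fahrenheit reading is F = 1·R - 459.67.
Require R + F = -453.7: (2)·R - 459.67 = -453.7.
R = (-453.7 + 459.67) / (2) = 3.0.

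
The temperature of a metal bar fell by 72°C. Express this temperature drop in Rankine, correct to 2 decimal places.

129.60°R

For a temperature interval the offset drops out; only the factor 1.8 applies.
72 × 1.8 = 129.60.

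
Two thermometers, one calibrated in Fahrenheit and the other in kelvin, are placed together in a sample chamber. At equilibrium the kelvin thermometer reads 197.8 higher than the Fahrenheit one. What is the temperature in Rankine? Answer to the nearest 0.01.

589.21°R

Let x be the Fahrenheit reading; then the kelvin reading is 5/9·x + 255.372.
(5/9·x + 255.372) - x = 197.8  ⇒  (-4/9)·x = -57.5722  ⇒  x = 129.5375°F.
In Celsius: (129.5375 - 32) × 5/9 = 54.1875°C.
In Rankine: 54.1875 × 1.8 + 491.67 = 589.21°R.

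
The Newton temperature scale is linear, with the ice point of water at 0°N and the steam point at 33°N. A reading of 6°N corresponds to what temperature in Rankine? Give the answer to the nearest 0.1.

Linear interpolation between the fixed points: C = (6 - 0) × 100 / (33 - 0) = 18.1818°C.
Then 18.1818 × 1.8 + 491.67 = 524.4°R.

524.4°R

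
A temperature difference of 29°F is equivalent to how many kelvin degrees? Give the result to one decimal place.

An interval of 1°F corresponds to 5/9 K.
29 × 5/9 = 16.1.

16.1 K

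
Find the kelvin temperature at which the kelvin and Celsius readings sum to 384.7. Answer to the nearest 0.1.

328.9 K

Let K be the kelvin reading. The Celsius reading is C = 1·K - 273.15.
Require K + C = 384.7: (2)·K - 273.15 = 384.7.
K = (384.7 + 273.15) / (2) = 328.9.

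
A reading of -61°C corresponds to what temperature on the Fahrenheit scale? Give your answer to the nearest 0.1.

In Fahrenheit: -61.0000 × 1.8 + 32 = -77.8°F.

-77.8°F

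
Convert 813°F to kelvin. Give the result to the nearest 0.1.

In Celsius: (813 - 32) × 5/9 = 433.8889°C.
In kelvin: 433.8889 + 273.15 = 707.0 K.

707.0 K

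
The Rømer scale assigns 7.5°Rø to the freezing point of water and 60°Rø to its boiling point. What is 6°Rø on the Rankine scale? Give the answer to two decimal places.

Linear interpolation between the fixed points: C = (6 - 7.5) × 100 / (60 - 7.5) = -2.8571°C.
Then -2.8571 × 1.8 + 491.67 = 486.53°R.

486.53°R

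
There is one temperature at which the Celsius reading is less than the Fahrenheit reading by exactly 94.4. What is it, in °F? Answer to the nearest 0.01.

Let F be the Fahrenheit reading. The Celsius reading is C = 5/9·F - 17.7778.
Require C - F = -94.4: (-4/9)·F - 17.7778 = -94.4.
F = (-94.4 + 17.7778) / (-4/9) = 172.40.

172.40°F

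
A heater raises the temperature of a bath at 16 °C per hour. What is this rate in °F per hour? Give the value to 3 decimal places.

28.800 °F/hour

Since only a temperature interval is involved, the additive offset between the scales drops out.
A change of 1°C is a change of 1.8°F, so 16 × 1.8 = 28.800.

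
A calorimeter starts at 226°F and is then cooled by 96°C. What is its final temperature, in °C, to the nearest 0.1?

Initial temperature in Celsius: (226 - 32) × 5/9 = 107.7778°C.
Final Celsius temperature: 107.7778 - 96.0000 = 11.7778°C.

11.8°C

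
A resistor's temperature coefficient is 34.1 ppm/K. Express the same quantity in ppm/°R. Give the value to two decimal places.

18.94 ppm/°R

Since only a temperature interval is involved, the additive offset between the scales drops out.
A change of 1°R is a change of 5/9 K, so per °R the value is 34.1 × 5/9 = 18.94.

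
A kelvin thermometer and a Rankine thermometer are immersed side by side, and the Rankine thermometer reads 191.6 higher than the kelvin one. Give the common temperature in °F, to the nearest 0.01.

Let x be the kelvin reading; then the Rankine reading is 1.8·x.
(1.8·x) - x = 191.6  ⇒  (0.8)·x = 191.6  ⇒  x = 239.5000 K.
In Celsius: 239.5 - 273.15 = -33.6500°C.
In Fahrenheit: -33.6500 × 1.8 + 32 = -28.57°F.

-28.57°F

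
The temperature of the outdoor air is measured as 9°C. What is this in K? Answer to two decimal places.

In kelvin: 9.0000 + 273.15 = 282.15 K.

282.15 K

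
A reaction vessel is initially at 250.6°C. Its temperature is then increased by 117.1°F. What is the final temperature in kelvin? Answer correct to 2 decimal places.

588.81 K

The 117.1°F change is an interval, so only the factor 5/9 applies: +117.1 × 5/9 = +65.0556°C.
Final Celsius temperature: 250.6000 + 65.0556 = 315.6556°C.
In kelvin: 315.6556 + 273.15 = 588.81 K.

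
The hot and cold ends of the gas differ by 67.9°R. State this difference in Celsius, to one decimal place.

Only the scale ratio 5/9 matters for a change in temperature.
67.9 × 5/9 = 37.7.

37.7°C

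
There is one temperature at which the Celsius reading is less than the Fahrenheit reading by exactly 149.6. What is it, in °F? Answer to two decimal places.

Let F be the Fahrenheit reading. The Celsius reading is C = 5/9·F - 17.7778.
Require C - F = -149.6: (-4/9)·F - 17.7778 = -149.6.
F = (-149.6 + 17.7778) / (-4/9) = 296.60.

296.60°F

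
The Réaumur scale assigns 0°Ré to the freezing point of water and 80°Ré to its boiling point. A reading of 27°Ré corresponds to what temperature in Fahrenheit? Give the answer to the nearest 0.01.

Linear interpolation between the fixed points: C = (27 - 0) × 100 / (80 - 0) = 33.7500°C.
Then 33.7500 × 1.8 + 32 = 92.75°F.

92.75°F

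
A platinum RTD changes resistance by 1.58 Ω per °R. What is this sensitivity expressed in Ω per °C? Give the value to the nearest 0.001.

The quantity depends on a temperature interval, so only the ratio of degree sizes applies; the offset between the scales is irrelevant.
A change of 1°C is a change of 1.8°R, so per °C the value is 1.58 × 1.8 = 2.844.

2.844 Ω per °C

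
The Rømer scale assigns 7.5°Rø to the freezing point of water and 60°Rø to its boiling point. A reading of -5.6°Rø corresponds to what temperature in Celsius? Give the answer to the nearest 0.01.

Linear interpolation between the fixed points: C = (-5.6 - 7.5) × 100 / (60 - 7.5) = -24.9524°C.

-24.95°C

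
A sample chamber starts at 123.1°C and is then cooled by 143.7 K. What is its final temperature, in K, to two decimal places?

The 143.7 K change is an interval; Kelvin and Celsius degrees are the same size, so ΔC = -143.7°C.
Final Celsius temperature: 123.1000 - 143.7000 = -20.6000°C.
In kelvin: -20.6000 + 273.15 = 252.55 K.

252.55 K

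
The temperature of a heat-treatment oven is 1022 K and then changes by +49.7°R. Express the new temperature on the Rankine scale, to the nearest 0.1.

Initial temperature in Celsius: 1022 - 273.15 = 748.8500°C.
The 49.7°R change is an interval, so only the factor 5/9 applies: +49.7 × 5/9 = +27.6111°C.
Final Celsius temperature: 748.8500 + 27.6111 = 776.4611°C.
In Rankine: 776.4611 × 1.8 + 491.67 = 1889.3°R.

1889.3°R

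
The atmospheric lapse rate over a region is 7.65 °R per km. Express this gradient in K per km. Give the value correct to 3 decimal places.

4.250 K/km

Since only a temperature interval is involved, the additive offset between the scales drops out.
A change of 1°R is a change of 5/9 K, so 7.65 × 5/9 = 4.250.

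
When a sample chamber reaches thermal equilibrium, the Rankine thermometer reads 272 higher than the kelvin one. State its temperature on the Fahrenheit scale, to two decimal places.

152.33°F

Let x be the kelvin reading; then the Rankine reading is 1.8·x.
(1.8·x) - x = 272  ⇒  (0.8)·x = 272  ⇒  x = 340.0000 K.
In Celsius: 340 - 273.15 = 66.8500°C.
In Fahrenheit: 66.8500 × 1.8 + 32 = 152.33°F.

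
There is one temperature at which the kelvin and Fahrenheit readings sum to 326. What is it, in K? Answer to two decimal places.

280.60 K

Let K be the kelvin reading. The Fahrenheit reading is F = 1.8·K - 459.67.
Require K + F = 326: (2.8)·K - 459.67 = 326.
K = (326 + 459.67) / (2.8) = 280.60.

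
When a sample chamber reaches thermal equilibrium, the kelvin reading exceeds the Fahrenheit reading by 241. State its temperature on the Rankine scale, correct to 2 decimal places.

492.01°R

Let x be the kelvin reading; then the Fahrenheit reading is 1.8·x - 459.67.
(1.8·x - 459.67) - x = -241  ⇒  (0.8)·x = 218.67  ⇒  x = 273.3375 K.
In Celsius: 273.3375 - 273.15 = 0.1875°C.
In Rankine: 0.1875 × 1.8 + 491.67 = 492.01°R.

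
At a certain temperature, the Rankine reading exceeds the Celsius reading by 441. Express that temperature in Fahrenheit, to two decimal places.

Let x be the Rankine reading; then the Celsius reading is 5/9·x - 273.15.
(5/9·x - 273.15) - x = -441  ⇒  (-4/9)·x = -167.85  ⇒  x = 377.6625°R.
In Celsius: (377.6625 - 491.67) × 5/9 = -63.3375°C.
In Fahrenheit: -63.3375 × 1.8 + 32 = -82.01°F.

-82.01°F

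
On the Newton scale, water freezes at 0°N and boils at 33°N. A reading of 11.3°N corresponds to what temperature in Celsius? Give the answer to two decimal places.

Linear interpolation between the fixed points: C = (11.3 - 0) × 100 / (33 - 0) = 34.2424°C.

34.24°C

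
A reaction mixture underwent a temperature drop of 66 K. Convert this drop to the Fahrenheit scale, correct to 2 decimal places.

For a temperature interval the offset drops out; only the factor 1.8 applies.
66 × 1.8 = 118.80.

118.80°F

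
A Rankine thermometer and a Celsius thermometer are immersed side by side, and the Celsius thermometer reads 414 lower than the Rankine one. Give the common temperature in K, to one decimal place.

Let x be the Rankine reading; then the Celsius reading is 5/9·x - 273.15.
(5/9·x - 273.15) - x = -414  ⇒  (-4/9)·x = -140.85  ⇒  x = 316.9125°R.
In Celsius: (316.9125 - 491.67) × 5/9 = -97.0875°C.
In kelvin: -97.0875 + 273.15 = 176.1 K.

176.1 K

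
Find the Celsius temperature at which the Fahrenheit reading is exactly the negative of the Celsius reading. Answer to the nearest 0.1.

-11.4°C

Let C be the Celsius reading. The Fahrenheit reading is F = 1.8·C + 32.
Require F = -1·C: 1.8·C + 32 = -1·C.
(2.8)·C = -32  ⇒  C = -11.4.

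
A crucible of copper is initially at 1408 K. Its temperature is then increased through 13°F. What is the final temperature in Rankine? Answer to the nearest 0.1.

Initial temperature in Celsius: 1408 - 273.15 = 1134.8500°C.
The 13°F change is an interval, so only the factor 5/9 applies: +13 × 5/9 = +7.2222°C.
Final Celsius temperature: 1134.8500 + 7.2222 = 1142.0722°C.
In Rankine: 1142.0722 × 1.8 + 491.67 = 2547.4°R.

2547.4°R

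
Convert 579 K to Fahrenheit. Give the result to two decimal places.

582.53°F

In Celsius: 579 - 273.15 = 305.8500°C.
In Fahrenheit: 305.8500 × 1.8 + 32 = 582.53°F.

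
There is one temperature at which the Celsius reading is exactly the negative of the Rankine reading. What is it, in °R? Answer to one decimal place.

175.6°R

Let R be the Rankine reading. The Celsius reading is C = 5/9·R - 273.15.
Require C = -1·R: 5/9·R - 273.15 = -1·R.
(14/9)·R = 273.15  ⇒  R = 175.6.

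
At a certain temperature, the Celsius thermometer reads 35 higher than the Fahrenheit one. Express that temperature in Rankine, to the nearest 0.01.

340.92°R

Let x be the Fahrenheit reading; then the Celsius reading is 5/9·x - 17.7778.
(5/9·x - 17.7778) - x = 35  ⇒  (-4/9)·x = 52.7778  ⇒  x = -118.7500°F.
In Celsius: (-118.75 - 32) × 5/9 = -83.7500°C.
In Rankine: -83.7500 × 1.8 + 491.67 = 340.92°R.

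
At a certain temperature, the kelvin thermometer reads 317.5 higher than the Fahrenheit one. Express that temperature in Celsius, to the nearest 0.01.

Let x be the Fahrenheit reading; then the kelvin reading is 5/9·x + 255.372.
(5/9·x + 255.372) - x = 317.5  ⇒  (-4/9)·x = 62.1278  ⇒  x = -139.7875°F.
In Celsius: (-139.7875 - 32) × 5/9 = -95.44°C.

-95.44°C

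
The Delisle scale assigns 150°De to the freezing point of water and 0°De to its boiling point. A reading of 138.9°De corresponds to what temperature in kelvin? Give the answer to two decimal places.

280.55 K

Linear interpolation between the fixed points: C = (138.9 - 150) × 100 / (0 - 150) = 7.4000°C.
Then 7.4000 + 273.15 = 280.55 K.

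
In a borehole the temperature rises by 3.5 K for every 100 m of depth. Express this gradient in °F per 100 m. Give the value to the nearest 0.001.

The quantity depends on a temperature interval, so only the ratio of degree sizes applies; the offset between the scales is irrelevant.
A change of 1 K is a change of 1.8°F, so 3.5 × 1.8 = 6.300.

6.300 °F/100 m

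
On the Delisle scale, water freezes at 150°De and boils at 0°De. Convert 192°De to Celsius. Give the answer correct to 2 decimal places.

-28.00°C

Linear interpolation between the fixed points: C = (192 - 150) × 100 / (0 - 150) = -28.0000°C.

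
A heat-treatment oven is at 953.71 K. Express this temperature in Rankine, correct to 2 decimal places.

1716.68°R

In Celsius: 953.71 - 273.15 = 680.5600°C.
In Rankine: 680.5600 × 1.8 + 491.67 = 1716.68°R.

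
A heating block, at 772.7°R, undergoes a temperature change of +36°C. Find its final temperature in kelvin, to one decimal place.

Initial temperature in Celsius: (772.7 - 491.67) × 5/9 = 156.1278°C.
Final Celsius temperature: 156.1278 + 36.0000 = 192.1278°C.
In kelvin: 192.1278 + 273.15 = 465.3 K.

465.3 K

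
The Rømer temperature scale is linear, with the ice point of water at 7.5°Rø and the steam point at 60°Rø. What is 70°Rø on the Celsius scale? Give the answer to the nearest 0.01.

119.05°C

Linear interpolation between the fixed points: C = (70 - 7.5) × 100 / (60 - 7.5) = 119.0476°C.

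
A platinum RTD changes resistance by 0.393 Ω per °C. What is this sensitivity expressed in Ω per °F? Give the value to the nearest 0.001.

The quantity depends on a temperature interval, so only the ratio of degree sizes applies; the offset between the scales is irrelevant.
A change of 1°F is a change of 5/9°C, so per °F the value is 0.393 × 5/9 = 0.218.

0.218 Ω per °F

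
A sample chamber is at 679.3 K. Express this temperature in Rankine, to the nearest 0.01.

In Celsius: 679.3 - 273.15 = 406.1500°C.
In Rankine: 406.1500 × 1.8 + 491.67 = 1222.74°R.

1222.74°R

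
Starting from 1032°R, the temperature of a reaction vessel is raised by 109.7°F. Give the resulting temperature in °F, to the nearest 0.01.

682.03°F

Initial temperature in Celsius: (1032 - 491.67) × 5/9 = 300.1833°C.
The 109.7°F change is an interval, so only the factor 5/9 applies: +109.7 × 5/9 = +60.9444°C.
Final Celsius temperature: 300.1833 + 60.9444 = 361.1278°C.
In Fahrenheit: 361.1278 × 1.8 + 32 = 682.03°F.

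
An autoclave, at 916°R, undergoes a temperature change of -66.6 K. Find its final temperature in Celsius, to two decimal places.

169.14°C

Initial temperature in Celsius: (916 - 491.67) × 5/9 = 235.7389°C.
The 66.6 K change is an interval; Kelvin and Celsius degrees are the same size, so ΔC = -66.6°C.
Final Celsius temperature: 235.7389 - 66.6000 = 169.1389°C.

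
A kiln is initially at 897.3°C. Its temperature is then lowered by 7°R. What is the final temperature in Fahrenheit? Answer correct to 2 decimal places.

The 7°R change is an interval, so only the factor 5/9 applies: -7 × 5/9 = -3.8889°C.
Final Celsius temperature: 897.3000 - 3.8889 = 893.4111°C.
In Fahrenheit: 893.4111 × 1.8 + 32 = 1640.14°F.

1640.14°F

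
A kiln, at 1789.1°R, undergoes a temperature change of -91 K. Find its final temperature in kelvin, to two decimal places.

Initial temperature in Celsius: (1789.1 - 491.67) × 5/9 = 720.7944°C.
The 91 K change is an interval; Kelvin and Celsius degrees are the same size, so ΔC = -91°C.
Final Celsius temperature: 720.7944 - 91.0000 = 629.7944°C.
In kelvin: 629.7944 + 273.15 = 902.94 K.

902.94 K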